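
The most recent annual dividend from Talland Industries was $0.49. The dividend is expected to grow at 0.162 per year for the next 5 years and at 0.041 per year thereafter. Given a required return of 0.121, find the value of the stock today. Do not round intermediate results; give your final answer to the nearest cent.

$10.36

D_1 = 0.56938
D_2 = 0.66162
D_3 = 0.76880
D_4 = 0.89335
D_5 = 1.03807
Terminal value at year 5: TV = D_5×(1+g_2)/(r−g_2) = 1.08063/0.08 = 13.50789
P_0 = D_1/(1+r)^1 + D_2/(1+r)^2 + D_3/(1+r)^3 + D_4/(1+r)^4 + D_5/(1+r)^5 + TV/(1+r)^5
    = 0.50792 + 0.52650 + 0.54575 + 0.56572 + 0.58641 + 7.63061 = 10.36291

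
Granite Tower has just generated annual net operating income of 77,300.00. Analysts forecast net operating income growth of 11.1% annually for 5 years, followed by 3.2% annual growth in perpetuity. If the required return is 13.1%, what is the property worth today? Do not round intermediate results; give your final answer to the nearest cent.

1103496.48

D_1 = 85880.30000
D_2 = 95413.01330
D_3 = 106003.85778
D_4 = 117770.28599
D_5 = 130842.78773
Terminal value at year 5: TV = D_5×(1+g_2)/(r−g_2) = 135029.75694/0.099 = 1363936.93881
P_0 = D_1/(1+r)^1 + D_2/(1+r)^2 + D_3/(1+r)^3 + D_4/(1+r)^4 + D_5/(1+r)^5 + TV/(1+r)^5
    = 75933.06808 + 74590.30826 + 73271.29308 + 71975.60266 + 70702.82454 + 737023.38312 = 1103496.47974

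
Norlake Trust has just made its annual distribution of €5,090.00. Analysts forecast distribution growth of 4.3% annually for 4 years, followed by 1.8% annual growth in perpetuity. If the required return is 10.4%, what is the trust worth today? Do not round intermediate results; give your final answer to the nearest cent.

D_1 = 5308.87000
D_2 = 5537.15141
D_3 = 5775.24892
D_4 = 6023.58462
Terminal value at year 4: TV = D_4×(1+g_2)/(r−g_2) = 6132.00915/0.086 = 71302.43195
P_0 = D_1/(1+r)^1 + D_2/(1+r)^2 + D_3/(1+r)^3 + D_4/(1+r)^4 + TV/(1+r)^4
    = 4808.75906 + 4543.05770 + 4292.03730 + 4054.88669 + 47998.54241 = 65697.28316

€65697.28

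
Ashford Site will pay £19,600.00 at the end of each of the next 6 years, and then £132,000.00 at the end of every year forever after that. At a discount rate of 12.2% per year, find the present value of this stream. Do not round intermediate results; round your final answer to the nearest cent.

PV of 6-year annuity: £19,600.00 × [1 − (1+0.122)^−6] / 0.122 = 80129.18656
Perpetuity value at year 6: £132,000.00 / 0.122 = 1081967.21311
PV of perpetuity: 1081967.21311 / (1+0.122)^6 = 542321.67095
Total PV = 80129.18656 + 542321.67095 = 622450.85751

£622450.86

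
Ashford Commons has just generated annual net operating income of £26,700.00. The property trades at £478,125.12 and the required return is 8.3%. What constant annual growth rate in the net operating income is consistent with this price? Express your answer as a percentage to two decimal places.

P = D₀(1+g)/(r−g) ⇒ P(r−g) = D₀(1+g) ⇒ g(P+D₀) = P·r − D₀
g = (P·r − D₀)/(P + D₀) = (£478,125.12×0.083 − £26,700.00) / (£478,125.12 + £26,700.00) = 0.025721

2.57%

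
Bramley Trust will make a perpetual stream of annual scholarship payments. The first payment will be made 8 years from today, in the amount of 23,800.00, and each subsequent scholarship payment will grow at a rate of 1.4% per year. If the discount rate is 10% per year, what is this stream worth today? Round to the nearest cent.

Value at end of year 7: C₁ / (r − g) = 23,800.00 / (0.1 − 0.014) = 276,744.1860
Discount to today: PV = 276,744.1860 / (1 + 0.1)^7 = 276,744.1860 / 1.948717 = 142,013.53

142013.53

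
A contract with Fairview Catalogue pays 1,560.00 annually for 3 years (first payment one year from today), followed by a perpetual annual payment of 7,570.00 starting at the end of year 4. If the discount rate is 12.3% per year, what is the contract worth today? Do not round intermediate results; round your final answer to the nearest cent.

PV of 3-year annuity: 1,560.00 × [1 − (1+0.123)^−3] / 0.123 = 3727.62520
Perpetuity value at year 3: 7,570.00 / 0.123 = 61544.71545
PV of perpetuity: 61544.71545 / (1+0.123)^3 = 43456.17521
Total PV = 3727.62520 + 43456.17521 = 47183.80041

47183.80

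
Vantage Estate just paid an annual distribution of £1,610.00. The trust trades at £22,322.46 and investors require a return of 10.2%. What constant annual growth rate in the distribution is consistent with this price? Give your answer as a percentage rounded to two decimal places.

2.79%

P = D₀(1+g)/(r−g) ⇒ P(r−g) = D₀(1+g) ⇒ g(P+D₀) = P·r − D₀
g = (P·r − D₀)/(P + D₀) = (£22,322.46×0.102 − £1,610.00) / (£22,322.46 + £1,610.00) = 0.027866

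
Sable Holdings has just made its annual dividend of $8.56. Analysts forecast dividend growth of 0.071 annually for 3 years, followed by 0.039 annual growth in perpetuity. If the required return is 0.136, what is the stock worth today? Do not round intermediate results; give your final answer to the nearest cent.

$99.69

D_1 = 9.16776
D_2 = 9.81867
D_3 = 10.51580
Terminal value at year 3: TV = D_3×(1+g_2)/(r−g_2) = 10.92591/0.097 = 112.63827
P_0 = D_1/(1+r)^1 + D_2/(1+r)^2 + D_3/(1+r)^3 + TV/(1+r)^3
    = 8.07021 + 7.60845 + 7.17310 + 76.83357 = 99.68533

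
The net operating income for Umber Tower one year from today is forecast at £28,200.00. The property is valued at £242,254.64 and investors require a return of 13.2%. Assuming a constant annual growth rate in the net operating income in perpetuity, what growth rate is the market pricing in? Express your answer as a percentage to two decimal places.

1.56%

P = D₁/(r−g) ⇒ g = r − D₁/P = 0.132 − £28,200.00/£242,254.64 = 0.015594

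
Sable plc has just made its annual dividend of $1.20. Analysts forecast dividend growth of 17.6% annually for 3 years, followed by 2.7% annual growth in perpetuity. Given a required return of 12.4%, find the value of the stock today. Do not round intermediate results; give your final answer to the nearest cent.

D_1 = 1.41120
D_2 = 1.65957
D_3 = 1.95166
Terminal value at year 3: TV = D_3×(1+g_2)/(r−g_2) = 2.00435/0.097 = 20.66341
P_0 = D_1/(1+r)^1 + D_2/(1+r)^2 + D_3/(1+r)^3 + TV/(1+r)^3
    = 1.25552 + 1.31360 + 1.37437 + 14.55134 = 18.49483

$18.49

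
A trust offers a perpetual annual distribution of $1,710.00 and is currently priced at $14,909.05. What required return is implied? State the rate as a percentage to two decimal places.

11.47%

P = C/r ⇒ r = C/P = $1,710.00/$14,909.05 = 0.114695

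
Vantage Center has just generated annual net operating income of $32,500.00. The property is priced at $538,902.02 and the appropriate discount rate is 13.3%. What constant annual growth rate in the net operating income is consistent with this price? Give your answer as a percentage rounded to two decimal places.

6.86%

P = D₀(1+g)/(r−g) ⇒ P(r−g) = D₀(1+g) ⇒ g(P+D₀) = P·r − D₀
g = (P·r − D₀)/(P + D₀) = ($538,902.02×0.133 − $32,500.00) / ($538,902.02 + $32,500.00) = 0.068558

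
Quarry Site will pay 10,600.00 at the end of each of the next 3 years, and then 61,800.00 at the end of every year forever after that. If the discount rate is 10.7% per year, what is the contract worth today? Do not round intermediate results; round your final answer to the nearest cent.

451796.17

PV of 3-year annuity: 10,600.00 × [1 − (1+0.107)^−3] / 0.107 = 26039.13267
Perpetuity value at year 3: 61,800.00 / 0.107 = 577570.09346
PV of perpetuity: 577570.09346 / (1+0.107)^3 = 425757.03697
Total PV = 26039.13267 + 425757.03697 = 451796.16963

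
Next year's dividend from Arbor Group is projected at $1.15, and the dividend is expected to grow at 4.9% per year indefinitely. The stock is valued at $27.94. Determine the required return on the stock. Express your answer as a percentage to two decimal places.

P = D₁/(r − g) ⇒ r = D₁/P + g = $1.1500/$27.94 + 0.049 = 0.041160 + 0.049 = 0.090160

9.02%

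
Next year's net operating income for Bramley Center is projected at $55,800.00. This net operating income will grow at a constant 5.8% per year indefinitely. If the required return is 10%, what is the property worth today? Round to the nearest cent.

Growing perpetuity: P = D₁ / (r − g) = $55,800.0000 / (0.1 − 0.058) = $1,328,571.43

$1328571.43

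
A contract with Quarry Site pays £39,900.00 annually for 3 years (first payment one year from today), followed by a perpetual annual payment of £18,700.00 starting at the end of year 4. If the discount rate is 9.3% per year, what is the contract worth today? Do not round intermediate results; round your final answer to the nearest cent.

PV of 3-year annuity: £39,900.00 × [1 − (1+0.093)^−3] / 0.093 = 100461.08273
Perpetuity value at year 3: £18,700.00 / 0.093 = 201075.26882
PV of perpetuity: 201075.26882 / (1+0.093)^3 = 153992.00448
Total PV = 100461.08273 + 153992.00448 = 254453.08721

£254453.09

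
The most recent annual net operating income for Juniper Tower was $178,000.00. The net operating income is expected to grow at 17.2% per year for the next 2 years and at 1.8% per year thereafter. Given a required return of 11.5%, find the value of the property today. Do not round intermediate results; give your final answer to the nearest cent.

$2447725.06

D_1 = 208616.00000
D_2 = 244497.95200
Terminal value at year 2: TV = D_2×(1+g_2)/(r−g_2) = 248898.91514/0.097 = 2565968.19728
P_0 = D_1/(1+r)^1 + D_2/(1+r)^2 + TV/(1+r)^2
    = 187099.55157 + 196664.28201 + 2063961.22768 = 2447725.06125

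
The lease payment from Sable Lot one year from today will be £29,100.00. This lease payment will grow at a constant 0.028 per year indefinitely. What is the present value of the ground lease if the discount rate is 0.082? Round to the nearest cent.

Growing perpetuity: P = D₁ / (r − g) = £29,100.0000 / (0.082 − 0.028) = £538,888.89

£538888.89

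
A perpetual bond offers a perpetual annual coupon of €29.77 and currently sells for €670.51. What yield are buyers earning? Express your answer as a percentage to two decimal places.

4.44%

P = C/r ⇒ r = C/P = €29.77/€670.51 = 0.044399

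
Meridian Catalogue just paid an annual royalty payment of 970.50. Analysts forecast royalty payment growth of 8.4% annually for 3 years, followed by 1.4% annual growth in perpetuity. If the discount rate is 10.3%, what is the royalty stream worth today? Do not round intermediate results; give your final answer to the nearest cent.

D_1 = 1052.02200
D_2 = 1140.39185
D_3 = 1236.18476
Terminal value at year 3: TV = D_3×(1+g_2)/(r−g_2) = 1253.49135/0.089 = 14084.17247
P_0 = D_1/(1+r)^1 + D_2/(1+r)^2 + D_3/(1+r)^3 + TV/(1+r)^3
    = 953.78241 + 937.35280 + 921.20619 + 10495.54022 = 13307.88162

13307.88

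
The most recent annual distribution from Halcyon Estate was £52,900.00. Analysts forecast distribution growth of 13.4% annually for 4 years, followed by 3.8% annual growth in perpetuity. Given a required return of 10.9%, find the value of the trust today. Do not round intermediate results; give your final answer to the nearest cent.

D_1 = 59988.60000
D_2 = 68027.07240
D_3 = 77142.70010
D_4 = 87479.82192
Terminal value at year 4: TV = D_4×(1+g_2)/(r−g_2) = 90804.05515/0.071 = 1278930.35420
P_0 = D_1/(1+r)^1 + D_2/(1+r)^2 + D_3/(1+r)^3 + D_4/(1+r)^4 + TV/(1+r)^4
    = 54092.51578 + 55311.91424 + 56558.80140 + 57833.79692 + 845513.81978 = 1069310.84812

£1069310.85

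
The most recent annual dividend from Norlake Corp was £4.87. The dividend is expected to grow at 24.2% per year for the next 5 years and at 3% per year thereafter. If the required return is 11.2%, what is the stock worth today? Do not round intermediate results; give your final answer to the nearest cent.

D_1 = 6.04854
D_2 = 7.51229
D_3 = 9.33026
D_4 = 11.58818
D_5 = 14.39252
Terminal value at year 5: TV = D_5×(1+g_2)/(r−g_2) = 14.82430/0.082 = 180.78413
P_0 = D_1/(1+r)^1 + D_2/(1+r)^2 + D_3/(1+r)^3 + D_4/(1+r)^4 + D_5/(1+r)^5 + TV/(1+r)^5
    = 5.43933 + 6.07523 + 6.78546 + 7.57873 + 8.46473 + 106.32524 = 140.66872

£140.67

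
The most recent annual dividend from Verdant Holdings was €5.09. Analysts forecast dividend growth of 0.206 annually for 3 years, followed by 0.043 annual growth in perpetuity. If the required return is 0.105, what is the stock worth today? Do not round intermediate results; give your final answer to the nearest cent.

D_1 = 6.13854
D_2 = 7.40308
D_3 = 8.92811
Terminal value at year 3: TV = D_3×(1+g_2)/(r−g_2) = 9.31202/0.062 = 150.19391
P_0 = D_1/(1+r)^1 + D_2/(1+r)^2 + D_3/(1+r)^3 + TV/(1+r)^3
    = 5.55524 + 6.06300 + 6.61718 + 111.31802 = 129.55345

€129.55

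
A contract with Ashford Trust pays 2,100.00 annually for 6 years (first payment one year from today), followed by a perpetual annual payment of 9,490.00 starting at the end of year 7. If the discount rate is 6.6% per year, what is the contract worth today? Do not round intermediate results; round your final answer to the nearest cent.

108123.93

PV of 6-year annuity: 2,100.00 × [1 − (1+0.066)^−6] / 0.066 = 10134.54468
Perpetuity value at year 6: 9,490.00 / 0.066 = 143787.87879
PV of perpetuity: 143787.87879 / (1+0.066)^6 = 97989.38879
Total PV = 10134.54468 + 97989.38879 = 108123.93347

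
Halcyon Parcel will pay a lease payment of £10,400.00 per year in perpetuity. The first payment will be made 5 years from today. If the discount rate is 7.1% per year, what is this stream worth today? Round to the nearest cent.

Value at end of year 4: C / r = £10,400.00 / 0.071 = £146,478.8732
Discount to today: PV = £146,478.8732 / (1 + 0.071)^4 = £146,478.8732 / 1.315703 = £111,331.26

£111331.26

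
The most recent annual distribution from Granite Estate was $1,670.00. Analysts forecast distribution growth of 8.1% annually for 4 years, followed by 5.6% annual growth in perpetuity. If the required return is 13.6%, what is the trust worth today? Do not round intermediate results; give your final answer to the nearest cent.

D_1 = 1805.27000
D_2 = 1951.49687
D_3 = 2109.56812
D_4 = 2280.44313
Terminal value at year 4: TV = D_4×(1+g_2)/(r−g_2) = 2408.14795/0.08 = 30101.84937
P_0 = D_1/(1+r)^1 + D_2/(1+r)^2 + D_3/(1+r)^3 + D_4/(1+r)^4 + TV/(1+r)^4
    = 1589.14613 + 1512.20683 + 1438.99259 + 1369.32306 + 18075.06437 = 23984.73299

$23984.73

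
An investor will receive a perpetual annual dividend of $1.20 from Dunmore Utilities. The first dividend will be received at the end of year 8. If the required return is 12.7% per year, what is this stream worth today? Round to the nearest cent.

$4.09

Value at end of year 7: C / r = $1.20 / 0.127 = $9.4488
Discount to today: PV = $9.4488 / (1 + 0.127)^7 = $9.4488 / 2.309231 = $4.09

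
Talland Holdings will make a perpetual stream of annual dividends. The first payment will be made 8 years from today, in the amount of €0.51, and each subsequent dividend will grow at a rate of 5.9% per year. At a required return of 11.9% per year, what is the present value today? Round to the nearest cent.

Value at end of year 7: C₁ / (r − g) = €0.51 / (0.119 − 0.059) = €8.5000
Discount to today: PV = €8.5000 / (1 + 0.119)^7 = €8.5000 / 2.196902 = €3.87

€3.87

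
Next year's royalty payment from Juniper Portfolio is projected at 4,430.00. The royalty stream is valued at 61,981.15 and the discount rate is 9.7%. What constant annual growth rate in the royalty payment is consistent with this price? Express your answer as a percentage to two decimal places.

P = D₁/(r−g) ⇒ g = r − D₁/P = 0.097 − 4,430.00/61,981.15 = 0.025527

2.55%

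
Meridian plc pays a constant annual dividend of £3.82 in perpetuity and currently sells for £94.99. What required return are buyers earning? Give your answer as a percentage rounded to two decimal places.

4.02%

P = C/r ⇒ r = C/P = £3.82/£94.99 = 0.040215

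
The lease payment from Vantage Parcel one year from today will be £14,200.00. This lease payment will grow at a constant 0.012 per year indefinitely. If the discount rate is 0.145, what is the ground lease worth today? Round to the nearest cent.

Growing perpetuity: P = D₁ / (r − g) = £14,200.0000 / (0.145 − 0.012) = £106,766.92

£106766.92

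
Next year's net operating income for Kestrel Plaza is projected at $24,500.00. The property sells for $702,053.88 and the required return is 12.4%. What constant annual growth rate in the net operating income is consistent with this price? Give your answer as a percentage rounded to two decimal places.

P = D₁/(r−g) ⇒ g = r − D₁/P = 0.124 − $24,500.00/$702,053.88 = 0.089102

8.91%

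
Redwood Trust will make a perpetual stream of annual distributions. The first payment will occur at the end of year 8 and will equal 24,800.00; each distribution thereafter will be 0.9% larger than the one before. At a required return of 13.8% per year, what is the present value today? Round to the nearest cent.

77779.68

Value at end of year 7: C₁ / (r − g) = 24,800.00 / (0.138 − 0.009) = 192,248.0620
Discount to today: PV = 192,248.0620 / (1 + 0.138)^7 = 192,248.0620 / 2.471700 = 77,779.68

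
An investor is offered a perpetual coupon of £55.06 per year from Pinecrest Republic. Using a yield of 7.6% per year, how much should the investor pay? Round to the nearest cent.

Level perpetuity: PV = C / r = £55.06 / 0.076 = £724.47

£724.47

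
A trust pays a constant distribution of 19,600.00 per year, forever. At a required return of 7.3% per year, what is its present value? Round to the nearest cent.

268493.15

Level perpetuity: PV = C / r = 19,600.00 / 0.073 = 268,493.15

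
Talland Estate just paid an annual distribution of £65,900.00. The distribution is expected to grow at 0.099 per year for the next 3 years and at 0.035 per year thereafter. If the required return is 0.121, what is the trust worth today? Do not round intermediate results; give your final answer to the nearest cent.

£937355.92

D_1 = 72424.10000
D_2 = 79594.08590
D_3 = 87473.90040
Terminal value at year 3: TV = D_3×(1+g_2)/(r−g_2) = 90535.48692/0.086 = 1052738.21998
P_0 = D_1/(1+r)^1 + D_2/(1+r)^2 + D_3/(1+r)^3 + TV/(1+r)^3
    = 64606.69045 + 63338.76254 + 62095.71814 + 747314.74737 = 937355.91851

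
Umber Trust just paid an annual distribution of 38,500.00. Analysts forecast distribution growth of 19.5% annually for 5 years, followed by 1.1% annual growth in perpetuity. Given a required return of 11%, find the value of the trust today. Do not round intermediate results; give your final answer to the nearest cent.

D_1 = 46007.50000
D_2 = 54978.96250
D_3 = 65699.86019
D_4 = 78511.33292
D_5 = 93821.04284
Terminal value at year 5: TV = D_5×(1+g_2)/(r−g_2) = 94853.07432/0.099 = 958111.86177
P_0 = D_1/(1+r)^1 + D_2/(1+r)^2 + D_3/(1+r)^3 + D_4/(1+r)^4 + D_5/(1+r)^5 + TV/(1+r)^5
    = 41448.19820 + 44622.15932 + 48039.17152 + 51717.84682 + 55678.22248 + 568592.75680 = 810098.35513

810098.36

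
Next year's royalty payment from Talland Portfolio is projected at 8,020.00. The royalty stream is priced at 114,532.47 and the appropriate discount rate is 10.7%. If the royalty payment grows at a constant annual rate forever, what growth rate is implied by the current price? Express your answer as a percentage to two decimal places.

P = D₁/(r−g) ⇒ g = r − D₁/P = 0.107 − 8,020.00/114,532.47 = 0.036976

3.70%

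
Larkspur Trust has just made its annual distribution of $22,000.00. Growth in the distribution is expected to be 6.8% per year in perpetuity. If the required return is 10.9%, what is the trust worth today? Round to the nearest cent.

$573073.17

D₁ = D₀ × (1 + g) = $22,000.00 × 1.068 = $23,496.0000
Growing perpetuity: P = D₁ / (r − g) = $23,496.0000 / (0.109 − 0.068) = $573,073.17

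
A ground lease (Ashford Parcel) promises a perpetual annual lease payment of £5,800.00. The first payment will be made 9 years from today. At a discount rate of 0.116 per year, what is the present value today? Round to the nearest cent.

Value at end of year 8: C / r = £5,800.00 / 0.116 = £50,000.0000
Discount to today: PV = £50,000.0000 / (1 + 0.116)^8 = £50,000.0000 / 2.406099 = £20,780.52

£20780.52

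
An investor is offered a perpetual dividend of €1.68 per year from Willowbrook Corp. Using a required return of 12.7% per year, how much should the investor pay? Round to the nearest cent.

€13.23

Level perpetuity: PV = C / r = €1.68 / 0.127 = €13.23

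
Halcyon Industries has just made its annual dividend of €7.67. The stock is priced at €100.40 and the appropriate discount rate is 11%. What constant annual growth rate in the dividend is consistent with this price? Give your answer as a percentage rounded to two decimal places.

P = D₀(1+g)/(r−g) ⇒ P(r−g) = D₀(1+g) ⇒ g(P+D₀) = P·r − D₀
g = (P·r − D₀)/(P + D₀) = (€100.40×0.11 − €7.67) / (€100.40 + €7.67) = 0.031221

3.12%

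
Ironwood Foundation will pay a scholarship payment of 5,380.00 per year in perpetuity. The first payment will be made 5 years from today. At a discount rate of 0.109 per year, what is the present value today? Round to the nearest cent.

32630.94

Value at end of year 4: C / r = 5,380.00 / 0.109 = 49,357.7982
Discount to today: PV = 49,357.7982 / (1 + 0.109)^4 = 49,357.7982 / 1.512607 = 32,630.94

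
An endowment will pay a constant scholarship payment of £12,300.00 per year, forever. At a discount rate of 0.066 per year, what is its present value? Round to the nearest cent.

£186363.64

Level perpetuity: PV = C / r = £12,300.00 / 0.066 = £186,363.64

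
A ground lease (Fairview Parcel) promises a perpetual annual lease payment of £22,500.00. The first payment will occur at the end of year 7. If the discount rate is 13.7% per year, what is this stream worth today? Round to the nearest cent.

£76014.98

Value at end of year 6: C / r = £22,500.00 / 0.137 = £164,233.5766
Discount to today: PV = £164,233.5766 / (1 + 0.137)^6 = £164,233.5766 / 2.160542 = £76,014.98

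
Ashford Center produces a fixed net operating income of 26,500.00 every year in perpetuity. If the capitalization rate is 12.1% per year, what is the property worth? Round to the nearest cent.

Level perpetuity: PV = C / r = 26,500.00 / 0.121 = 219,008.26

219008.26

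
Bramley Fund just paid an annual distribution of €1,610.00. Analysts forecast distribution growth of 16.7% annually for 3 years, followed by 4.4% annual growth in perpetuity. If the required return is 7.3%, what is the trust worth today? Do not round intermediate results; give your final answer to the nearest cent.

€80292.93

D_1 = 1878.87000
D_2 = 2192.64129
D_3 = 2558.81239
Terminal value at year 3: TV = D_3×(1+g_2)/(r−g_2) = 2671.40013/0.029 = 92117.24588
P_0 = D_1/(1+r)^1 + D_2/(1+r)^2 + D_3/(1+r)^3 + TV/(1+r)^3
    = 1751.04380 + 1904.44373 + 2071.28223 + 74566.16011 = 80292.92986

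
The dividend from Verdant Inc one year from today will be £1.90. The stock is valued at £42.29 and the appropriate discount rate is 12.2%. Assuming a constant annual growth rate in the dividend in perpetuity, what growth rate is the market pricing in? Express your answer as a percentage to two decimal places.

7.71%

P = D₁/(r−g) ⇒ g = r − D₁/P = 0.122 − £1.90/£42.29 = 0.077072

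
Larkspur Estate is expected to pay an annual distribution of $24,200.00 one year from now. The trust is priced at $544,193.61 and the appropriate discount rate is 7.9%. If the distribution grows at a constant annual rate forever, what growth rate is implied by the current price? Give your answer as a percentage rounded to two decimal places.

P = D₁/(r−g) ⇒ g = r − D₁/P = 0.079 − $24,200.00/$544,193.61 = 0.034531

3.45%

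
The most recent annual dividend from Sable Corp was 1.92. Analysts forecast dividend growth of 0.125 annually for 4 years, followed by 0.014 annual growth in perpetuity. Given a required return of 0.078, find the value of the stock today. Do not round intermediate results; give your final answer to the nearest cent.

D_1 = 2.16000
D_2 = 2.43000
D_3 = 2.73375
D_4 = 3.07547
Terminal value at year 4: TV = D_4×(1+g_2)/(r−g_2) = 3.11853/0.064 = 48.72696
P_0 = D_1/(1+r)^1 + D_2/(1+r)^2 + D_3/(1+r)^3 + D_4/(1+r)^4 + TV/(1+r)^4
    = 2.00371 + 2.09107 + 2.18224 + 2.27738 + 36.08230 = 44.63671

44.64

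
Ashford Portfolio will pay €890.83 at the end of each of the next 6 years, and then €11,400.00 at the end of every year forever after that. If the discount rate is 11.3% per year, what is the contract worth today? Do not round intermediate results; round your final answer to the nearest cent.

€56807.12

PV of 6-year annuity: €890.83 × [1 − (1+0.113)^−6] / 0.113 = 3736.34276
Perpetuity value at year 6: €11,400.00 / 0.113 = 100884.95575
PV of perpetuity: 100884.95575 / (1+0.113)^6 = 53070.77404
Total PV = 3736.34276 + 53070.77404 = 56807.11680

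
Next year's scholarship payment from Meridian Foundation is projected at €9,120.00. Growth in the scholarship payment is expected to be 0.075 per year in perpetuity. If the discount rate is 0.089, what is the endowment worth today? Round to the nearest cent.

€651428.57

Growing perpetuity: P = D₁ / (r − g) = €9,120.0000 / (0.089 − 0.075) = €651,428.57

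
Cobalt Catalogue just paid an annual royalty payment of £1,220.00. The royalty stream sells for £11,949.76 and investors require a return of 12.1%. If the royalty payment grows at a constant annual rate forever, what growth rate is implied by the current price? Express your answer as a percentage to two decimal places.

P = D₀(1+g)/(r−g) ⇒ P(r−g) = D₀(1+g) ⇒ g(P+D₀) = P·r − D₀
g = (P·r − D₀)/(P + D₀) = (£11,949.76×0.121 − £1,220.00) / (£11,949.76 + £1,220.00) = 0.017155

1.72%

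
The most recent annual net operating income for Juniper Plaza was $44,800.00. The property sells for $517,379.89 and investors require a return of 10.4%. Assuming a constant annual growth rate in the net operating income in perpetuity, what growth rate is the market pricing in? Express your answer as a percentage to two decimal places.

1.60%

P = D₀(1+g)/(r−g) ⇒ P(r−g) = D₀(1+g) ⇒ g(P+D₀) = P·r − D₀
g = (P·r − D₀)/(P + D₀) = ($517,379.89×0.104 − $44,800.00) / ($517,379.89 + $44,800.00) = 0.016022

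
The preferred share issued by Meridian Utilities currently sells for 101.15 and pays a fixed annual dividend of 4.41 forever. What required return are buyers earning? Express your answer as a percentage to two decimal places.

P = C/r ⇒ r = C/P = 4.41/101.15 = 0.043599

4.36%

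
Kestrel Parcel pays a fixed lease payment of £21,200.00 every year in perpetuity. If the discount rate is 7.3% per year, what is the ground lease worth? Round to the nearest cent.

£290410.96

Level perpetuity: PV = C / r = £21,200.00 / 0.073 = £290,410.96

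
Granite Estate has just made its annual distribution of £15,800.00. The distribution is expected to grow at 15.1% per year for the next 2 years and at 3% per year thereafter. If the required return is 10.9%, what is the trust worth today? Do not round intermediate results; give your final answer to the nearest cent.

£255316.50

D_1 = 18185.80000
D_2 = 20931.85580
Terminal value at year 2: TV = D_2×(1+g_2)/(r−g_2) = 21559.81147/0.079 = 272909.00600
P_0 = D_1/(1+r)^1 + D_2/(1+r)^2 + TV/(1+r)^2
    = 16398.37692 + 17019.41554 + 221898.70890 = 255316.50135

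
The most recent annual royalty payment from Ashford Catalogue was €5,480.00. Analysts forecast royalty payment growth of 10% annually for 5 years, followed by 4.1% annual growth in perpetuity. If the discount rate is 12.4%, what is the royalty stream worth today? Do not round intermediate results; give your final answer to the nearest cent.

€87394.00

D_1 = 6028.00000
D_2 = 6630.80000
D_3 = 7293.88000
D_4 = 8023.26800
D_5 = 8825.59480
Terminal value at year 5: TV = D_5×(1+g_2)/(r−g_2) = 9187.44419/0.083 = 110692.09864
P_0 = D_1/(1+r)^1 + D_2/(1+r)^2 + D_3/(1+r)^3 + D_4/(1+r)^4 + D_5/(1+r)^5 + TV/(1+r)^5
    = 5362.98932 + 5248.47710 + 5136.40997 + 5026.73574 + 4919.40330 + 61699.98597 = 87394.00139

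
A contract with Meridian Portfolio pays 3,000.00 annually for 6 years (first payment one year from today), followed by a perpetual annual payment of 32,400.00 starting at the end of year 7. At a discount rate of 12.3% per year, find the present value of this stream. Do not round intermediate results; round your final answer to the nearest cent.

PV of 6-year annuity: 3,000.00 × [1 − (1+0.123)^−6] / 0.123 = 12230.13104
Perpetuity value at year 6: 32,400.00 / 0.123 = 263414.63415
PV of perpetuity: 263414.63415 / (1+0.123)^6 = 131329.21889
Total PV = 12230.13104 + 131329.21889 = 143559.34993

143559.35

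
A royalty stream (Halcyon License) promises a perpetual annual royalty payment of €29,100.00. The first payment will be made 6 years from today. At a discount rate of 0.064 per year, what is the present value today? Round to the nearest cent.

Value at end of year 5: C / r = €29,100.00 / 0.064 = €454,687.5000
Discount to today: PV = €454,687.5000 / (1 + 0.064)^5 = €454,687.5000 / 1.363666 = €333,430.16

€333430.16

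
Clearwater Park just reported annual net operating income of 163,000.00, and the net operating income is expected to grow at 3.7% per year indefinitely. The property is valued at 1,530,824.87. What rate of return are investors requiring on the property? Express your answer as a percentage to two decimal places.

D₁ = 163,000.00 × 1.037 = 169,031.0000
P = D₁/(r − g) ⇒ r = D₁/P + g = 169,031.0000/1,530,824.87 + 0.037 = 0.110418 + 0.037 = 0.147418

14.74%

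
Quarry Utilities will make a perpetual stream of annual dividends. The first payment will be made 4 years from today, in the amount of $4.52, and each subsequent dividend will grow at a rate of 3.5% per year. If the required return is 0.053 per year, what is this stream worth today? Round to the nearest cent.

Value at end of year 3: C₁ / (r − g) = $4.52 / (0.053 − 0.035) = $251.1111
Discount to today: PV = $251.1111 / (1 + 0.053)^3 = $251.1111 / 1.167576 = $215.07

$215.07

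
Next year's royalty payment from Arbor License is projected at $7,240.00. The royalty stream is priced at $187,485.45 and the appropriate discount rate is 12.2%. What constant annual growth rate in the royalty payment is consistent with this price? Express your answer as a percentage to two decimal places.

8.34%

P = D₁/(r−g) ⇒ g = r − D₁/P = 0.122 − $7,240.00/$187,485.45 = 0.083384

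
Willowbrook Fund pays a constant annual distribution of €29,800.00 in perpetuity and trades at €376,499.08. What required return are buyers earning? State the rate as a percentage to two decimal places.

7.92%

P = C/r ⇒ r = C/P = €29,800.00/€376,499.08 = 0.079150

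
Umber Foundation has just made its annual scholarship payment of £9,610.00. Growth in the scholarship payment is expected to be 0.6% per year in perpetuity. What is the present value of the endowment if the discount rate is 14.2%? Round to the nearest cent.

D₁ = D₀ × (1 + g) = £9,610.00 × 1.006 = £9,667.6600
Growing perpetuity: P = D₁ / (r − g) = £9,667.6600 / (0.142 − 0.006) = £71,085.74

£71085.74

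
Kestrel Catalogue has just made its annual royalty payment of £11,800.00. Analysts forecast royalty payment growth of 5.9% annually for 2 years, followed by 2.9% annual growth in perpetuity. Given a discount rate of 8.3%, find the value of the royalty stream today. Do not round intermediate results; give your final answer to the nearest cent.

£237821.39

D_1 = 12496.20000
D_2 = 13233.47580
Terminal value at year 2: TV = D_2×(1+g_2)/(r−g_2) = 13617.24660/0.054 = 252171.23330
P_0 = D_1/(1+r)^1 + D_2/(1+r)^2 + TV/(1+r)^2
    = 11538.50416 + 11282.80323 + 215000.08381 = 237821.39120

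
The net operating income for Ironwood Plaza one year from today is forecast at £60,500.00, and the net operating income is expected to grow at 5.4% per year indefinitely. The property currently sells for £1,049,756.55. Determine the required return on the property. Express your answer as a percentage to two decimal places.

P = D₁/(r − g) ⇒ r = D₁/P + g = £60,500.0000/£1,049,756.55 + 0.054 = 0.057632 + 0.054 = 0.111632

11.16%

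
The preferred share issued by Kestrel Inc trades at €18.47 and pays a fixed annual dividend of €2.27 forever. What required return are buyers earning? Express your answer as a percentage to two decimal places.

12.29%

P = C/r ⇒ r = C/P = €2.27/€18.47 = 0.122902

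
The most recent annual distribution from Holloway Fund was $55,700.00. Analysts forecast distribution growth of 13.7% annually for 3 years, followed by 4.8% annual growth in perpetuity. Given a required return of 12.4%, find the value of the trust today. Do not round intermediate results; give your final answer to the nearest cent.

D_1 = 63330.90000
D_2 = 72007.23330
D_3 = 81872.22426
Terminal value at year 3: TV = D_3×(1+g_2)/(r−g_2) = 85802.09103/0.076 = 1128974.88193
P_0 = D_1/(1+r)^1 + D_2/(1+r)^2 + D_3/(1+r)^3 + TV/(1+r)^3
    = 56344.21708 + 56995.88507 + 57655.09015 + 795033.34838 = 966028.54068

$966028.54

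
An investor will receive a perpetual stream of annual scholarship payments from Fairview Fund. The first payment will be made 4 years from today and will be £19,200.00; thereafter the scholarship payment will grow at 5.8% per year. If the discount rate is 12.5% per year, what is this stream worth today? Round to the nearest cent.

£201265.28

Value at end of year 3: C₁ / (r − g) = £19,200.00 / (0.125 − 0.058) = £286,567.1642
Discount to today: PV = £286,567.1642 / (1 + 0.125)^3 = £286,567.1642 / 1.423828 = £201,265.28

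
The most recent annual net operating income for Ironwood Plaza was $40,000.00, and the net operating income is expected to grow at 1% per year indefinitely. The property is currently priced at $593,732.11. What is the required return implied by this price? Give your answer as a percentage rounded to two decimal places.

D₁ = $40,000.00 × 1.01 = $40,400.0000
P = D₁/(r − g) ⇒ r = D₁/P + g = $40,400.0000/$593,732.11 + 0.01 = 0.068044 + 0.01 = 0.078044

7.80%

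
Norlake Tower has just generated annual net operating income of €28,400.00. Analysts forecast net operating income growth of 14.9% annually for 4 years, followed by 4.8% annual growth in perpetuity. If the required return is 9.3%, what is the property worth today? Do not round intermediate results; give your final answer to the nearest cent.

€936646.26

D_1 = 32631.60000
D_2 = 37493.70840
D_3 = 43080.27095
D_4 = 49499.23132
Terminal value at year 4: TV = D_4×(1+g_2)/(r−g_2) = 51875.19443/0.045 = 1152782.09838
P_0 = D_1/(1+r)^1 + D_2/(1+r)^2 + D_3/(1+r)^3 + D_4/(1+r)^4 + TV/(1+r)^4
    = 29855.07777 + 31384.70664 + 32992.70625 + 34683.09193 + 807730.67422 = 936646.25679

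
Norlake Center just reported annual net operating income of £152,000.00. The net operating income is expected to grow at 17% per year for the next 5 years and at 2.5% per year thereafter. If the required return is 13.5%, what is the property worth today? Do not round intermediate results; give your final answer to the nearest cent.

£2481902.82

D_1 = 177840.00000
D_2 = 208072.80000
D_3 = 243445.17600
D_4 = 284830.85592
D_5 = 333252.10143
Terminal value at year 5: TV = D_5×(1+g_2)/(r−g_2) = 341583.40396/0.11 = 3105303.67238
P_0 = D_1/(1+r)^1 + D_2/(1+r)^2 + D_3/(1+r)^3 + D_4/(1+r)^4 + D_5/(1+r)^5 + TV/(1+r)^5
    = 156687.22467 + 161518.98931 + 166499.75109 + 171634.10465 + 176926.78629 + 1648635.96316 = 2481902.81917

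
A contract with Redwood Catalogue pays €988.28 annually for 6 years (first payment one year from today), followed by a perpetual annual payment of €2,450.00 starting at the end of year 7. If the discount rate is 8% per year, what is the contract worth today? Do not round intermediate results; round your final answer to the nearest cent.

PV of 6-year annuity: €988.28 × [1 − (1+0.08)^−6] / 0.08 = 4568.69951
Perpetuity value at year 6: €2,450.00 / 0.08 = 30625.00000
PV of perpetuity: 30625.00000 / (1+0.08)^6 = 19298.94482
Total PV = 4568.69951 + 19298.94482 = 23867.64434

€23867.64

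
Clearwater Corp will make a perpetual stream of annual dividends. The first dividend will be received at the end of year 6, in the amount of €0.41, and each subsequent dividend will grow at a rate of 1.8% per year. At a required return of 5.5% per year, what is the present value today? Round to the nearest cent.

Value at end of year 5: C₁ / (r − g) = €0.41 / (0.055 − 0.018) = €11.0811
Discount to today: PV = €11.0811 / (1 + 0.055)^5 = €11.0811 / 1.306960 = €8.48

€8.48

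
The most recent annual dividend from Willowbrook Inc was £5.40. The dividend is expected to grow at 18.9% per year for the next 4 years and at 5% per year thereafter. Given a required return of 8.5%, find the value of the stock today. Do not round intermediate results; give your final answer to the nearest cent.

£260.92

D_1 = 6.42060
D_2 = 7.63409
D_3 = 9.07694
D_4 = 10.79248
Terminal value at year 4: TV = D_4×(1+g_2)/(r−g_2) = 11.33210/0.035 = 323.77434
P_0 = D_1/(1+r)^1 + D_2/(1+r)^2 + D_3/(1+r)^3 + D_4/(1+r)^4 + TV/(1+r)^4
    = 5.91760 + 6.48482 + 7.10641 + 7.78757 + 233.62724 = 260.92365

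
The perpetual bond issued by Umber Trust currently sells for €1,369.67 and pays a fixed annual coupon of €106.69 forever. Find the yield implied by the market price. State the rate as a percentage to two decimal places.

P = C/r ⇒ r = C/P = €106.69/€1,369.67 = 0.077895

7.79%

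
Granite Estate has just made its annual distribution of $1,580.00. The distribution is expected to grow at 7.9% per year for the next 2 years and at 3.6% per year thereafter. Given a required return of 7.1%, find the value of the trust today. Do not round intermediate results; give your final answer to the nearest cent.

$50664.79

D_1 = 1704.82000
D_2 = 1839.50078
Terminal value at year 2: TV = D_2×(1+g_2)/(r−g_2) = 1905.72281/0.035 = 54449.22309
P_0 = D_1/(1+r)^1 + D_2/(1+r)^2 + TV/(1+r)^2
    = 1591.80205 + 1603.69227 + 47469.29106 = 50664.78538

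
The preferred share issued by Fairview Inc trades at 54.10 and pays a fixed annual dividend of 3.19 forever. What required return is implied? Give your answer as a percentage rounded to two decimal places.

5.90%

P = C/r ⇒ r = C/P = 3.19/54.10 = 0.058965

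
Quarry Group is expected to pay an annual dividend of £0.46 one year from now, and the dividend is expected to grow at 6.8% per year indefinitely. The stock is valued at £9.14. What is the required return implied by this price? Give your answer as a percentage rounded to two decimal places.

11.83%

P = D₁/(r − g) ⇒ r = D₁/P + g = £0.4600/£9.14 + 0.068 = 0.050328 + 0.068 = 0.118328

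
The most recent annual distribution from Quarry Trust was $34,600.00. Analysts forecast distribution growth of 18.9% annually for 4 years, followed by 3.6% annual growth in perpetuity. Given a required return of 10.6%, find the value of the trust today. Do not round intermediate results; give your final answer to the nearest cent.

D_1 = 41139.40000
D_2 = 48914.74660
D_3 = 58159.63371
D_4 = 69151.80448
Terminal value at year 4: TV = D_4×(1+g_2)/(r−g_2) = 71641.26944/0.07 = 1023446.70628
P_0 = D_1/(1+r)^1 + D_2/(1+r)^2 + D_3/(1+r)^3 + D_4/(1+r)^4 + TV/(1+r)^4
    = 37196.56420 + 39987.98809 + 42988.89497 + 46215.00554 + 683982.08193 = 850370.53472

$850370.53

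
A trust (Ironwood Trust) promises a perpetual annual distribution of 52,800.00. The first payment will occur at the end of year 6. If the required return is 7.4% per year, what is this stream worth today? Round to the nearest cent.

Value at end of year 5: C / r = 52,800.00 / 0.074 = 713,513.5135
Discount to today: PV = 713,513.5135 / (1 + 0.074)^5 = 713,513.5135 / 1.428964 = 499,322.11

499322.11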